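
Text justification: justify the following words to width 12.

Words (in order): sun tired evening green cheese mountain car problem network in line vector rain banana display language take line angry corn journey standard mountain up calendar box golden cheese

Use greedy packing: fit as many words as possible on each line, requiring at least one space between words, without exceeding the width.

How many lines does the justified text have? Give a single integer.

Line 1: ['sun', 'tired'] (min_width=9, slack=3)
Line 2: ['evening'] (min_width=7, slack=5)
Line 3: ['green', 'cheese'] (min_width=12, slack=0)
Line 4: ['mountain', 'car'] (min_width=12, slack=0)
Line 5: ['problem'] (min_width=7, slack=5)
Line 6: ['network', 'in'] (min_width=10, slack=2)
Line 7: ['line', 'vector'] (min_width=11, slack=1)
Line 8: ['rain', 'banana'] (min_width=11, slack=1)
Line 9: ['display'] (min_width=7, slack=5)
Line 10: ['language'] (min_width=8, slack=4)
Line 11: ['take', 'line'] (min_width=9, slack=3)
Line 12: ['angry', 'corn'] (min_width=10, slack=2)
Line 13: ['journey'] (min_width=7, slack=5)
Line 14: ['standard'] (min_width=8, slack=4)
Line 15: ['mountain', 'up'] (min_width=11, slack=1)
Line 16: ['calendar', 'box'] (min_width=12, slack=0)
Line 17: ['golden'] (min_width=6, slack=6)
Line 18: ['cheese'] (min_width=6, slack=6)
Total lines: 18

Answer: 18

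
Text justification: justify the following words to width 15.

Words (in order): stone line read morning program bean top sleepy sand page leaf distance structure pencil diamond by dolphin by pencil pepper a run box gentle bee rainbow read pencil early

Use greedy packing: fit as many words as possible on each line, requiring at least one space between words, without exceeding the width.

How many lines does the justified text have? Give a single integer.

Line 1: ['stone', 'line', 'read'] (min_width=15, slack=0)
Line 2: ['morning', 'program'] (min_width=15, slack=0)
Line 3: ['bean', 'top', 'sleepy'] (min_width=15, slack=0)
Line 4: ['sand', 'page', 'leaf'] (min_width=14, slack=1)
Line 5: ['distance'] (min_width=8, slack=7)
Line 6: ['structure'] (min_width=9, slack=6)
Line 7: ['pencil', 'diamond'] (min_width=14, slack=1)
Line 8: ['by', 'dolphin', 'by'] (min_width=13, slack=2)
Line 9: ['pencil', 'pepper', 'a'] (min_width=15, slack=0)
Line 10: ['run', 'box', 'gentle'] (min_width=14, slack=1)
Line 11: ['bee', 'rainbow'] (min_width=11, slack=4)
Line 12: ['read', 'pencil'] (min_width=11, slack=4)
Line 13: ['early'] (min_width=5, slack=10)
Total lines: 13

Answer: 13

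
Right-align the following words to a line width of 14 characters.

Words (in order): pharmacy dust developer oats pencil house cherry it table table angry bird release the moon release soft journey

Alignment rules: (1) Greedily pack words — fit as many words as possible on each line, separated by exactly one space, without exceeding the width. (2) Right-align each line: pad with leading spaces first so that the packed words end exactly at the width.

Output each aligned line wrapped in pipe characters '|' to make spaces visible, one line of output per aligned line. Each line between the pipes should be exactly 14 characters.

Line 1: ['pharmacy', 'dust'] (min_width=13, slack=1)
Line 2: ['developer', 'oats'] (min_width=14, slack=0)
Line 3: ['pencil', 'house'] (min_width=12, slack=2)
Line 4: ['cherry', 'it'] (min_width=9, slack=5)
Line 5: ['table', 'table'] (min_width=11, slack=3)
Line 6: ['angry', 'bird'] (min_width=10, slack=4)
Line 7: ['release', 'the'] (min_width=11, slack=3)
Line 8: ['moon', 'release'] (min_width=12, slack=2)
Line 9: ['soft', 'journey'] (min_width=12, slack=2)

Answer: | pharmacy dust|
|developer oats|
|  pencil house|
|     cherry it|
|   table table|
|    angry bird|
|   release the|
|  moon release|
|  soft journey|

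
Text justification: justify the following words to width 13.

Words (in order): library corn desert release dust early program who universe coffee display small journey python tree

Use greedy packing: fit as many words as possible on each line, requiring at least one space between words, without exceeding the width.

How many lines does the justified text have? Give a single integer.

Line 1: ['library', 'corn'] (min_width=12, slack=1)
Line 2: ['desert'] (min_width=6, slack=7)
Line 3: ['release', 'dust'] (min_width=12, slack=1)
Line 4: ['early', 'program'] (min_width=13, slack=0)
Line 5: ['who', 'universe'] (min_width=12, slack=1)
Line 6: ['coffee'] (min_width=6, slack=7)
Line 7: ['display', 'small'] (min_width=13, slack=0)
Line 8: ['journey'] (min_width=7, slack=6)
Line 9: ['python', 'tree'] (min_width=11, slack=2)
Total lines: 9

Answer: 9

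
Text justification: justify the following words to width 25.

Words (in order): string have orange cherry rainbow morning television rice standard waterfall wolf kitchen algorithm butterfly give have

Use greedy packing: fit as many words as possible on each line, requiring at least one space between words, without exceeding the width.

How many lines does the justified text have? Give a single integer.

Line 1: ['string', 'have', 'orange', 'cherry'] (min_width=25, slack=0)
Line 2: ['rainbow', 'morning'] (min_width=15, slack=10)
Line 3: ['television', 'rice', 'standard'] (min_width=24, slack=1)
Line 4: ['waterfall', 'wolf', 'kitchen'] (min_width=22, slack=3)
Line 5: ['algorithm', 'butterfly', 'give'] (min_width=24, slack=1)
Line 6: ['have'] (min_width=4, slack=21)
Total lines: 6

Answer: 6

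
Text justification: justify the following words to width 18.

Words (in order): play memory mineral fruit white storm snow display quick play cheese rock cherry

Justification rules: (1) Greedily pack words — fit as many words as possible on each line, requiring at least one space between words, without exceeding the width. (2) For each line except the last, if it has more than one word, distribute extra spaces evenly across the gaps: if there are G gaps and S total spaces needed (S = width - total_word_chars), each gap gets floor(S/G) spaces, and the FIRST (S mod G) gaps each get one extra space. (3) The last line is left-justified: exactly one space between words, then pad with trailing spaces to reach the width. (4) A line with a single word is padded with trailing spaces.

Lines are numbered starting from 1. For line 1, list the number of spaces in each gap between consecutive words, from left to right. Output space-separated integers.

Answer: 8

Derivation:
Line 1: ['play', 'memory'] (min_width=11, slack=7)
Line 2: ['mineral', 'fruit'] (min_width=13, slack=5)
Line 3: ['white', 'storm', 'snow'] (min_width=16, slack=2)
Line 4: ['display', 'quick', 'play'] (min_width=18, slack=0)
Line 5: ['cheese', 'rock', 'cherry'] (min_width=18, slack=0)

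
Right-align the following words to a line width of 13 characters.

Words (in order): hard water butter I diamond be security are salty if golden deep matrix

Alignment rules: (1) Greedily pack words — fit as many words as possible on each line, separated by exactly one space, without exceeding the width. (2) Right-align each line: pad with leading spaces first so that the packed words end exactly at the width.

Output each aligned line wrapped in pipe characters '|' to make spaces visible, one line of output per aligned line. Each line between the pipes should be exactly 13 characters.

Answer: |   hard water|
|     butter I|
|   diamond be|
| security are|
|     salty if|
|  golden deep|
|       matrix|

Derivation:
Line 1: ['hard', 'water'] (min_width=10, slack=3)
Line 2: ['butter', 'I'] (min_width=8, slack=5)
Line 3: ['diamond', 'be'] (min_width=10, slack=3)
Line 4: ['security', 'are'] (min_width=12, slack=1)
Line 5: ['salty', 'if'] (min_width=8, slack=5)
Line 6: ['golden', 'deep'] (min_width=11, slack=2)
Line 7: ['matrix'] (min_width=6, slack=7)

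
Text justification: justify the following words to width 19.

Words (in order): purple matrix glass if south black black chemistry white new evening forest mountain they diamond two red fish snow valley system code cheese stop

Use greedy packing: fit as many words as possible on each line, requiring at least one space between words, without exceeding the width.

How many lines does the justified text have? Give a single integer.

Answer: 9

Derivation:
Line 1: ['purple', 'matrix', 'glass'] (min_width=19, slack=0)
Line 2: ['if', 'south', 'black'] (min_width=14, slack=5)
Line 3: ['black', 'chemistry'] (min_width=15, slack=4)
Line 4: ['white', 'new', 'evening'] (min_width=17, slack=2)
Line 5: ['forest', 'mountain'] (min_width=15, slack=4)
Line 6: ['they', 'diamond', 'two'] (min_width=16, slack=3)
Line 7: ['red', 'fish', 'snow'] (min_width=13, slack=6)
Line 8: ['valley', 'system', 'code'] (min_width=18, slack=1)
Line 9: ['cheese', 'stop'] (min_width=11, slack=8)
Total lines: 9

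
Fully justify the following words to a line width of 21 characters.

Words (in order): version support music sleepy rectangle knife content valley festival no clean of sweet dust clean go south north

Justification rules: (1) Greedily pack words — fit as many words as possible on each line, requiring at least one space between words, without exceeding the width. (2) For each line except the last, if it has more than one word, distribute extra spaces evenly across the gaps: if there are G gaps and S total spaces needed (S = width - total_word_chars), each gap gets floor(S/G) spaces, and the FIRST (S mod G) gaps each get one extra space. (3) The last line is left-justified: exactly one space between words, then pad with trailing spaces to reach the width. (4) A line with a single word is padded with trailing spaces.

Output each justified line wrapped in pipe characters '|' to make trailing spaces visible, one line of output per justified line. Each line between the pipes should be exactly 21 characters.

Answer: |version support music|
|sleepy      rectangle|
|knife  content valley|
|festival  no clean of|
|sweet  dust  clean go|
|south north          |

Derivation:
Line 1: ['version', 'support', 'music'] (min_width=21, slack=0)
Line 2: ['sleepy', 'rectangle'] (min_width=16, slack=5)
Line 3: ['knife', 'content', 'valley'] (min_width=20, slack=1)
Line 4: ['festival', 'no', 'clean', 'of'] (min_width=20, slack=1)
Line 5: ['sweet', 'dust', 'clean', 'go'] (min_width=19, slack=2)
Line 6: ['south', 'north'] (min_width=11, slack=10)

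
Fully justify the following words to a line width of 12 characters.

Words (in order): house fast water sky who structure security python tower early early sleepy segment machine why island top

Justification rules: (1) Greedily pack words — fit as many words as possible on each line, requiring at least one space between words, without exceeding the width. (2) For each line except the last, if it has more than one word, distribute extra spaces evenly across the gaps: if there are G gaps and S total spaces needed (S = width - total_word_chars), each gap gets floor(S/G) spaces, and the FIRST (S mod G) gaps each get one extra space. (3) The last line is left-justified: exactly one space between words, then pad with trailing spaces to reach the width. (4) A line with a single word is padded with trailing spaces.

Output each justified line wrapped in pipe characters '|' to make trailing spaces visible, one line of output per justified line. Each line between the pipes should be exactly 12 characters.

Line 1: ['house', 'fast'] (min_width=10, slack=2)
Line 2: ['water', 'sky'] (min_width=9, slack=3)
Line 3: ['who'] (min_width=3, slack=9)
Line 4: ['structure'] (min_width=9, slack=3)
Line 5: ['security'] (min_width=8, slack=4)
Line 6: ['python', 'tower'] (min_width=12, slack=0)
Line 7: ['early', 'early'] (min_width=11, slack=1)
Line 8: ['sleepy'] (min_width=6, slack=6)
Line 9: ['segment'] (min_width=7, slack=5)
Line 10: ['machine', 'why'] (min_width=11, slack=1)
Line 11: ['island', 'top'] (min_width=10, slack=2)

Answer: |house   fast|
|water    sky|
|who         |
|structure   |
|security    |
|python tower|
|early  early|
|sleepy      |
|segment     |
|machine  why|
|island top  |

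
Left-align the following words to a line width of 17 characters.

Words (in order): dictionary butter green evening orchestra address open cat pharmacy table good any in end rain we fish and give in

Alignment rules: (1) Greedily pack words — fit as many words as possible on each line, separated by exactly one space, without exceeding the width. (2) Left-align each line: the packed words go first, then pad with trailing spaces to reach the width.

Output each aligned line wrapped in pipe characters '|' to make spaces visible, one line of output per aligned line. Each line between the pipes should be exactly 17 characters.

Answer: |dictionary butter|
|green evening    |
|orchestra address|
|open cat pharmacy|
|table good any in|
|end rain we fish |
|and give in      |

Derivation:
Line 1: ['dictionary', 'butter'] (min_width=17, slack=0)
Line 2: ['green', 'evening'] (min_width=13, slack=4)
Line 3: ['orchestra', 'address'] (min_width=17, slack=0)
Line 4: ['open', 'cat', 'pharmacy'] (min_width=17, slack=0)
Line 5: ['table', 'good', 'any', 'in'] (min_width=17, slack=0)
Line 6: ['end', 'rain', 'we', 'fish'] (min_width=16, slack=1)
Line 7: ['and', 'give', 'in'] (min_width=11, slack=6)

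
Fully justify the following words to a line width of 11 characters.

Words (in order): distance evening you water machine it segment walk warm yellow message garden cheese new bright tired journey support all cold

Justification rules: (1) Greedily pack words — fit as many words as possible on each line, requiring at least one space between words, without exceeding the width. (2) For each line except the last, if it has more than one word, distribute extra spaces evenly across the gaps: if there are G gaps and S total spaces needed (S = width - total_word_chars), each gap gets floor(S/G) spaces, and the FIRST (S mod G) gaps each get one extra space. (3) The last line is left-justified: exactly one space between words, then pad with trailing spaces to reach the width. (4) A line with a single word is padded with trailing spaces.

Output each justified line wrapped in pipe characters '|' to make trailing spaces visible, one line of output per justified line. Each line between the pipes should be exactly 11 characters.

Answer: |distance   |
|evening you|
|water      |
|machine  it|
|segment    |
|walk   warm|
|yellow     |
|message    |
|garden     |
|cheese  new|
|bright     |
|tired      |
|journey    |
|support all|
|cold       |

Derivation:
Line 1: ['distance'] (min_width=8, slack=3)
Line 2: ['evening', 'you'] (min_width=11, slack=0)
Line 3: ['water'] (min_width=5, slack=6)
Line 4: ['machine', 'it'] (min_width=10, slack=1)
Line 5: ['segment'] (min_width=7, slack=4)
Line 6: ['walk', 'warm'] (min_width=9, slack=2)
Line 7: ['yellow'] (min_width=6, slack=5)
Line 8: ['message'] (min_width=7, slack=4)
Line 9: ['garden'] (min_width=6, slack=5)
Line 10: ['cheese', 'new'] (min_width=10, slack=1)
Line 11: ['bright'] (min_width=6, slack=5)
Line 12: ['tired'] (min_width=5, slack=6)
Line 13: ['journey'] (min_width=7, slack=4)
Line 14: ['support', 'all'] (min_width=11, slack=0)
Line 15: ['cold'] (min_width=4, slack=7)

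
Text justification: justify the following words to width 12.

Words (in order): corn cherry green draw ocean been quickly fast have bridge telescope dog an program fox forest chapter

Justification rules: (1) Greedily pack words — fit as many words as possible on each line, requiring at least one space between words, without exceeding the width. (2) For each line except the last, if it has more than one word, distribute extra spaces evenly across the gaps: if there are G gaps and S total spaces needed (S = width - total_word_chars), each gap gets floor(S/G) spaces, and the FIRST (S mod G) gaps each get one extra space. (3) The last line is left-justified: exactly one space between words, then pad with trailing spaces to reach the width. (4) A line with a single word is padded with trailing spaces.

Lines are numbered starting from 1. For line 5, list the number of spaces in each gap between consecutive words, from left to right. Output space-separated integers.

Answer: 2

Derivation:
Line 1: ['corn', 'cherry'] (min_width=11, slack=1)
Line 2: ['green', 'draw'] (min_width=10, slack=2)
Line 3: ['ocean', 'been'] (min_width=10, slack=2)
Line 4: ['quickly', 'fast'] (min_width=12, slack=0)
Line 5: ['have', 'bridge'] (min_width=11, slack=1)
Line 6: ['telescope'] (min_width=9, slack=3)
Line 7: ['dog', 'an'] (min_width=6, slack=6)
Line 8: ['program', 'fox'] (min_width=11, slack=1)
Line 9: ['forest'] (min_width=6, slack=6)
Line 10: ['chapter'] (min_width=7, slack=5)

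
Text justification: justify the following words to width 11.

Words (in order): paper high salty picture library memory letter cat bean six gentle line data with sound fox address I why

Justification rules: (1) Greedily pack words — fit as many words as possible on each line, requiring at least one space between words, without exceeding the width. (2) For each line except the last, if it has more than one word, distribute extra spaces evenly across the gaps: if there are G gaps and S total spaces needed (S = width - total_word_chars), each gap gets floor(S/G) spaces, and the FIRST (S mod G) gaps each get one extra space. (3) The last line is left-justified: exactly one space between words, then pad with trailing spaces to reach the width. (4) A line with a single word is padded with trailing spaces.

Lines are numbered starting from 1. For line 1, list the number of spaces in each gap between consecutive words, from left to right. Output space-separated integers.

Line 1: ['paper', 'high'] (min_width=10, slack=1)
Line 2: ['salty'] (min_width=5, slack=6)
Line 3: ['picture'] (min_width=7, slack=4)
Line 4: ['library'] (min_width=7, slack=4)
Line 5: ['memory'] (min_width=6, slack=5)
Line 6: ['letter', 'cat'] (min_width=10, slack=1)
Line 7: ['bean', 'six'] (min_width=8, slack=3)
Line 8: ['gentle', 'line'] (min_width=11, slack=0)
Line 9: ['data', 'with'] (min_width=9, slack=2)
Line 10: ['sound', 'fox'] (min_width=9, slack=2)
Line 11: ['address', 'I'] (min_width=9, slack=2)
Line 12: ['why'] (min_width=3, slack=8)

Answer: 2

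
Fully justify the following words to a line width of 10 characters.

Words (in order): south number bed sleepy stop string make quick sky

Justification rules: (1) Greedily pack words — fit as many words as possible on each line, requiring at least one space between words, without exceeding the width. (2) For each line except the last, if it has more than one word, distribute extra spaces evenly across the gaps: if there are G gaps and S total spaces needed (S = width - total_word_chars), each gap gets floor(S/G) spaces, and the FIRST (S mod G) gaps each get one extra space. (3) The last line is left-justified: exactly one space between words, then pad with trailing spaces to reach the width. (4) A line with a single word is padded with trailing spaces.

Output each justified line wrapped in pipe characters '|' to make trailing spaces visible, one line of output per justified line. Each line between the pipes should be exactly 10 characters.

Line 1: ['south'] (min_width=5, slack=5)
Line 2: ['number', 'bed'] (min_width=10, slack=0)
Line 3: ['sleepy'] (min_width=6, slack=4)
Line 4: ['stop'] (min_width=4, slack=6)
Line 5: ['string'] (min_width=6, slack=4)
Line 6: ['make', 'quick'] (min_width=10, slack=0)
Line 7: ['sky'] (min_width=3, slack=7)

Answer: |south     |
|number bed|
|sleepy    |
|stop      |
|string    |
|make quick|
|sky       |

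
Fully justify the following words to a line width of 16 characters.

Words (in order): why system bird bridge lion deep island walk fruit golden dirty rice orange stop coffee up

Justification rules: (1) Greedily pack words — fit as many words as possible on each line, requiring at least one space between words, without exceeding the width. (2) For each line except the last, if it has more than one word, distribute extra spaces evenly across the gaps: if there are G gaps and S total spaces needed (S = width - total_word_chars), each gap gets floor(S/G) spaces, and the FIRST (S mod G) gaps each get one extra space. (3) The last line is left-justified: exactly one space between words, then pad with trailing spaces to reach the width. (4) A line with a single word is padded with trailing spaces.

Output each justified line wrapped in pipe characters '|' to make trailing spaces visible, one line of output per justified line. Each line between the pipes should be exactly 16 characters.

Line 1: ['why', 'system', 'bird'] (min_width=15, slack=1)
Line 2: ['bridge', 'lion', 'deep'] (min_width=16, slack=0)
Line 3: ['island', 'walk'] (min_width=11, slack=5)
Line 4: ['fruit', 'golden'] (min_width=12, slack=4)
Line 5: ['dirty', 'rice'] (min_width=10, slack=6)
Line 6: ['orange', 'stop'] (min_width=11, slack=5)
Line 7: ['coffee', 'up'] (min_width=9, slack=7)

Answer: |why  system bird|
|bridge lion deep|
|island      walk|
|fruit     golden|
|dirty       rice|
|orange      stop|
|coffee up       |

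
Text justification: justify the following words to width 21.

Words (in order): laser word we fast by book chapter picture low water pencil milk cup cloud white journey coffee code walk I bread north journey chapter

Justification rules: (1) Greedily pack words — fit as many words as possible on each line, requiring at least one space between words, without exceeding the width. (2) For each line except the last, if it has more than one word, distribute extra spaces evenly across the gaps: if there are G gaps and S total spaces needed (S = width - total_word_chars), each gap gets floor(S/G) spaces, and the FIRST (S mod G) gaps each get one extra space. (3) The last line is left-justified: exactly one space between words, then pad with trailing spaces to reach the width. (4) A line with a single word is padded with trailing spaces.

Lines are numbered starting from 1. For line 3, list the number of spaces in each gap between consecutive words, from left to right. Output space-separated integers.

Answer: 1 1 1

Derivation:
Line 1: ['laser', 'word', 'we', 'fast', 'by'] (min_width=21, slack=0)
Line 2: ['book', 'chapter', 'picture'] (min_width=20, slack=1)
Line 3: ['low', 'water', 'pencil', 'milk'] (min_width=21, slack=0)
Line 4: ['cup', 'cloud', 'white'] (min_width=15, slack=6)
Line 5: ['journey', 'coffee', 'code'] (min_width=19, slack=2)
Line 6: ['walk', 'I', 'bread', 'north'] (min_width=18, slack=3)
Line 7: ['journey', 'chapter'] (min_width=15, slack=6)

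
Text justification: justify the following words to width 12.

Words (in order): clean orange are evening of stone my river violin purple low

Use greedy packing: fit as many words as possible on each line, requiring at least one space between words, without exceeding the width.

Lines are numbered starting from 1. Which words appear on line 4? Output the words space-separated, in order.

Answer: river violin

Derivation:
Line 1: ['clean', 'orange'] (min_width=12, slack=0)
Line 2: ['are', 'evening'] (min_width=11, slack=1)
Line 3: ['of', 'stone', 'my'] (min_width=11, slack=1)
Line 4: ['river', 'violin'] (min_width=12, slack=0)
Line 5: ['purple', 'low'] (min_width=10, slack=2)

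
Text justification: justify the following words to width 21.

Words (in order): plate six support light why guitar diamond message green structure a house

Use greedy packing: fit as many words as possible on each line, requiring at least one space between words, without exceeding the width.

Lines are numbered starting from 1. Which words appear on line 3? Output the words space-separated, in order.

Answer: diamond message green

Derivation:
Line 1: ['plate', 'six', 'support'] (min_width=17, slack=4)
Line 2: ['light', 'why', 'guitar'] (min_width=16, slack=5)
Line 3: ['diamond', 'message', 'green'] (min_width=21, slack=0)
Line 4: ['structure', 'a', 'house'] (min_width=17, slack=4)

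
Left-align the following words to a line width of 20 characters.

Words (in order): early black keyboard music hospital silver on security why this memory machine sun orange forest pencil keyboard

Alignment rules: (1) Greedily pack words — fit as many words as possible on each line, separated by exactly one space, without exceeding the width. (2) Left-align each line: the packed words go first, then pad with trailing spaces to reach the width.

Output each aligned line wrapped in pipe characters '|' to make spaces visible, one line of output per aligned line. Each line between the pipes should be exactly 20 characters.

Answer: |early black keyboard|
|music hospital      |
|silver on security  |
|why this memory     |
|machine sun orange  |
|forest pencil       |
|keyboard            |

Derivation:
Line 1: ['early', 'black', 'keyboard'] (min_width=20, slack=0)
Line 2: ['music', 'hospital'] (min_width=14, slack=6)
Line 3: ['silver', 'on', 'security'] (min_width=18, slack=2)
Line 4: ['why', 'this', 'memory'] (min_width=15, slack=5)
Line 5: ['machine', 'sun', 'orange'] (min_width=18, slack=2)
Line 6: ['forest', 'pencil'] (min_width=13, slack=7)
Line 7: ['keyboard'] (min_width=8, slack=12)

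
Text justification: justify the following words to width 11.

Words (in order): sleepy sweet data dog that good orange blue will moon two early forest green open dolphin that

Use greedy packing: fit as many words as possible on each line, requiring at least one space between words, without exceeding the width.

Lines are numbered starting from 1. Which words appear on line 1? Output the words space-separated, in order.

Line 1: ['sleepy'] (min_width=6, slack=5)
Line 2: ['sweet', 'data'] (min_width=10, slack=1)
Line 3: ['dog', 'that'] (min_width=8, slack=3)
Line 4: ['good', 'orange'] (min_width=11, slack=0)
Line 5: ['blue', 'will'] (min_width=9, slack=2)
Line 6: ['moon', 'two'] (min_width=8, slack=3)
Line 7: ['early'] (min_width=5, slack=6)
Line 8: ['forest'] (min_width=6, slack=5)
Line 9: ['green', 'open'] (min_width=10, slack=1)
Line 10: ['dolphin'] (min_width=7, slack=4)
Line 11: ['that'] (min_width=4, slack=7)

Answer: sleepy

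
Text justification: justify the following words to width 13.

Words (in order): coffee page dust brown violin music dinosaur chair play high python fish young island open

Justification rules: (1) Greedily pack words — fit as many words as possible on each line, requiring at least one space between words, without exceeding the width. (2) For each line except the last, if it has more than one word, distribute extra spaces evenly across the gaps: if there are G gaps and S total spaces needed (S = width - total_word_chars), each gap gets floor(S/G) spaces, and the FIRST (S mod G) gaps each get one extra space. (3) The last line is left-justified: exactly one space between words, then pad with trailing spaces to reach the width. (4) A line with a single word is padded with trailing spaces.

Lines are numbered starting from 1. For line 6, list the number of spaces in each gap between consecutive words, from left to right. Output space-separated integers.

Line 1: ['coffee', 'page'] (min_width=11, slack=2)
Line 2: ['dust', 'brown'] (min_width=10, slack=3)
Line 3: ['violin', 'music'] (min_width=12, slack=1)
Line 4: ['dinosaur'] (min_width=8, slack=5)
Line 5: ['chair', 'play'] (min_width=10, slack=3)
Line 6: ['high', 'python'] (min_width=11, slack=2)
Line 7: ['fish', 'young'] (min_width=10, slack=3)
Line 8: ['island', 'open'] (min_width=11, slack=2)

Answer: 3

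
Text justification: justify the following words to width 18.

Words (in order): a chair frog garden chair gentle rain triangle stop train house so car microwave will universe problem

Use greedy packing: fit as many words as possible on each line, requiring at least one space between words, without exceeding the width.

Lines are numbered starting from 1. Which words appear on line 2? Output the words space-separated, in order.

Line 1: ['a', 'chair', 'frog'] (min_width=12, slack=6)
Line 2: ['garden', 'chair'] (min_width=12, slack=6)
Line 3: ['gentle', 'rain'] (min_width=11, slack=7)
Line 4: ['triangle', 'stop'] (min_width=13, slack=5)
Line 5: ['train', 'house', 'so', 'car'] (min_width=18, slack=0)
Line 6: ['microwave', 'will'] (min_width=14, slack=4)
Line 7: ['universe', 'problem'] (min_width=16, slack=2)

Answer: garden chair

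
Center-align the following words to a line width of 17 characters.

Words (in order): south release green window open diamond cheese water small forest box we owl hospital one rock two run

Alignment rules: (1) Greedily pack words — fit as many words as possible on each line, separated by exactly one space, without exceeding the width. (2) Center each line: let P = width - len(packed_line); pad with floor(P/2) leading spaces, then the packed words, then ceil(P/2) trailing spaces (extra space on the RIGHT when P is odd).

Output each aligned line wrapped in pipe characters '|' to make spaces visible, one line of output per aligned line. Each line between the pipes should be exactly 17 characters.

Line 1: ['south', 'release'] (min_width=13, slack=4)
Line 2: ['green', 'window', 'open'] (min_width=17, slack=0)
Line 3: ['diamond', 'cheese'] (min_width=14, slack=3)
Line 4: ['water', 'small'] (min_width=11, slack=6)
Line 5: ['forest', 'box', 'we', 'owl'] (min_width=17, slack=0)
Line 6: ['hospital', 'one', 'rock'] (min_width=17, slack=0)
Line 7: ['two', 'run'] (min_width=7, slack=10)

Answer: |  south release  |
|green window open|
| diamond cheese  |
|   water small   |
|forest box we owl|
|hospital one rock|
|     two run     |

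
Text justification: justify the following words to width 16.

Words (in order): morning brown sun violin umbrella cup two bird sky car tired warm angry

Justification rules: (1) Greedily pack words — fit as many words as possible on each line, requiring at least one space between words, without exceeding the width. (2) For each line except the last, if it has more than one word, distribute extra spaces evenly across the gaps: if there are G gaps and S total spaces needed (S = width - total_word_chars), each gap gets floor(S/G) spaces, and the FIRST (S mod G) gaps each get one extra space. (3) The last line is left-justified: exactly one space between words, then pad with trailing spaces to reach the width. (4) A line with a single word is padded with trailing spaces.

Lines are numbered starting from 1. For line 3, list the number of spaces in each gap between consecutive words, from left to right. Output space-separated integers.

Line 1: ['morning', 'brown'] (min_width=13, slack=3)
Line 2: ['sun', 'violin'] (min_width=10, slack=6)
Line 3: ['umbrella', 'cup', 'two'] (min_width=16, slack=0)
Line 4: ['bird', 'sky', 'car'] (min_width=12, slack=4)
Line 5: ['tired', 'warm', 'angry'] (min_width=16, slack=0)

Answer: 1 1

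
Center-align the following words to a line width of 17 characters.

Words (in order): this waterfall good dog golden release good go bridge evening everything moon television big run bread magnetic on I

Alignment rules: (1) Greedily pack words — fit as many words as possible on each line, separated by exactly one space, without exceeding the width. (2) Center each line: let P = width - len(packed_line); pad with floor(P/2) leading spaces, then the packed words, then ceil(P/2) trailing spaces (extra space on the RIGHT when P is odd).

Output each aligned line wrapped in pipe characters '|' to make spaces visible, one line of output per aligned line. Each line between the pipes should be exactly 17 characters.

Answer: | this waterfall  |
| good dog golden |
| release good go |
| bridge evening  |
| everything moon |
| television big  |
|    run bread    |
|  magnetic on I  |

Derivation:
Line 1: ['this', 'waterfall'] (min_width=14, slack=3)
Line 2: ['good', 'dog', 'golden'] (min_width=15, slack=2)
Line 3: ['release', 'good', 'go'] (min_width=15, slack=2)
Line 4: ['bridge', 'evening'] (min_width=14, slack=3)
Line 5: ['everything', 'moon'] (min_width=15, slack=2)
Line 6: ['television', 'big'] (min_width=14, slack=3)
Line 7: ['run', 'bread'] (min_width=9, slack=8)
Line 8: ['magnetic', 'on', 'I'] (min_width=13, slack=4)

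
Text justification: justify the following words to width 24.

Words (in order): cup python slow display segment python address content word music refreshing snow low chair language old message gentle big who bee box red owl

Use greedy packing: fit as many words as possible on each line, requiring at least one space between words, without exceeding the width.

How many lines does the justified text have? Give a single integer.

Line 1: ['cup', 'python', 'slow', 'display'] (min_width=23, slack=1)
Line 2: ['segment', 'python', 'address'] (min_width=22, slack=2)
Line 3: ['content', 'word', 'music'] (min_width=18, slack=6)
Line 4: ['refreshing', 'snow', 'low'] (min_width=19, slack=5)
Line 5: ['chair', 'language', 'old'] (min_width=18, slack=6)
Line 6: ['message', 'gentle', 'big', 'who'] (min_width=22, slack=2)
Line 7: ['bee', 'box', 'red', 'owl'] (min_width=15, slack=9)
Total lines: 7

Answer: 7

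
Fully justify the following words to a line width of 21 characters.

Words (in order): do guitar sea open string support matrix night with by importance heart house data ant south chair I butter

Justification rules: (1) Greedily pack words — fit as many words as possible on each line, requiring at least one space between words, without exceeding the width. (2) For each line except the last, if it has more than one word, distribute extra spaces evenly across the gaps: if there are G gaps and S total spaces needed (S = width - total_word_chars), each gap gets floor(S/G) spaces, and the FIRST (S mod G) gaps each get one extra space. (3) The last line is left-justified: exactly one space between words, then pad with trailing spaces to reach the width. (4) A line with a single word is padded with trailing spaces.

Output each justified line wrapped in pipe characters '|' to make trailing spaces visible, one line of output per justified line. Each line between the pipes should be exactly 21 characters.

Line 1: ['do', 'guitar', 'sea', 'open'] (min_width=18, slack=3)
Line 2: ['string', 'support', 'matrix'] (min_width=21, slack=0)
Line 3: ['night', 'with', 'by'] (min_width=13, slack=8)
Line 4: ['importance', 'heart'] (min_width=16, slack=5)
Line 5: ['house', 'data', 'ant', 'south'] (min_width=20, slack=1)
Line 6: ['chair', 'I', 'butter'] (min_width=14, slack=7)

Answer: |do  guitar  sea  open|
|string support matrix|
|night     with     by|
|importance      heart|
|house  data ant south|
|chair I butter       |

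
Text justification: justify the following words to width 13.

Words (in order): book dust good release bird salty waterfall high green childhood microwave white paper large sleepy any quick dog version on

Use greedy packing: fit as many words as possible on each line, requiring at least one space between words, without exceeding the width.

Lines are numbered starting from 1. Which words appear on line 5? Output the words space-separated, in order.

Answer: high green

Derivation:
Line 1: ['book', 'dust'] (min_width=9, slack=4)
Line 2: ['good', 'release'] (min_width=12, slack=1)
Line 3: ['bird', 'salty'] (min_width=10, slack=3)
Line 4: ['waterfall'] (min_width=9, slack=4)
Line 5: ['high', 'green'] (min_width=10, slack=3)
Line 6: ['childhood'] (min_width=9, slack=4)
Line 7: ['microwave'] (min_width=9, slack=4)
Line 8: ['white', 'paper'] (min_width=11, slack=2)
Line 9: ['large', 'sleepy'] (min_width=12, slack=1)
Line 10: ['any', 'quick', 'dog'] (min_width=13, slack=0)
Line 11: ['version', 'on'] (min_width=10, slack=3)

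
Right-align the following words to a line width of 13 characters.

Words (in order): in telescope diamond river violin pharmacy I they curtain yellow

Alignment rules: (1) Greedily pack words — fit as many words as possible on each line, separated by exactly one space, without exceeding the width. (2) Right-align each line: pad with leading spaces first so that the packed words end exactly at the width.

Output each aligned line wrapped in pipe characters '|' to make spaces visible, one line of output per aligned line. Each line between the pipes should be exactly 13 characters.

Line 1: ['in', 'telescope'] (min_width=12, slack=1)
Line 2: ['diamond', 'river'] (min_width=13, slack=0)
Line 3: ['violin'] (min_width=6, slack=7)
Line 4: ['pharmacy', 'I'] (min_width=10, slack=3)
Line 5: ['they', 'curtain'] (min_width=12, slack=1)
Line 6: ['yellow'] (min_width=6, slack=7)

Answer: | in telescope|
|diamond river|
|       violin|
|   pharmacy I|
| they curtain|
|       yellow|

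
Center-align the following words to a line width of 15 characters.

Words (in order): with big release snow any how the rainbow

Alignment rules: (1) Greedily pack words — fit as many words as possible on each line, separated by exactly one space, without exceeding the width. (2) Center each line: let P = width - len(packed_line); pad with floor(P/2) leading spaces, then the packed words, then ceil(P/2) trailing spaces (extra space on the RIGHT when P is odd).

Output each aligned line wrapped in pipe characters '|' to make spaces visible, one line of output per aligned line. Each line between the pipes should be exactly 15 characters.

Line 1: ['with', 'big'] (min_width=8, slack=7)
Line 2: ['release', 'snow'] (min_width=12, slack=3)
Line 3: ['any', 'how', 'the'] (min_width=11, slack=4)
Line 4: ['rainbow'] (min_width=7, slack=8)

Answer: |   with big    |
| release snow  |
|  any how the  |
|    rainbow    |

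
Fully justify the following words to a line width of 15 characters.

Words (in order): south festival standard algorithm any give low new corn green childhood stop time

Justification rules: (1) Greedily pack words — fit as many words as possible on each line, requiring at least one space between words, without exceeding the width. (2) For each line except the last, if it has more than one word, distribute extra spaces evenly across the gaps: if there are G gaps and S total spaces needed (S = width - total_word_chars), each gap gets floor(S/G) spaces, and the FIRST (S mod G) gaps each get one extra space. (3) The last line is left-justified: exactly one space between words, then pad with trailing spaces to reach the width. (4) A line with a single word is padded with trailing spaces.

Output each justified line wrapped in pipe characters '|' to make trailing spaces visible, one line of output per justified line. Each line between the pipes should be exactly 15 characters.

Line 1: ['south', 'festival'] (min_width=14, slack=1)
Line 2: ['standard'] (min_width=8, slack=7)
Line 3: ['algorithm', 'any'] (min_width=13, slack=2)
Line 4: ['give', 'low', 'new'] (min_width=12, slack=3)
Line 5: ['corn', 'green'] (min_width=10, slack=5)
Line 6: ['childhood', 'stop'] (min_width=14, slack=1)
Line 7: ['time'] (min_width=4, slack=11)

Answer: |south  festival|
|standard       |
|algorithm   any|
|give   low  new|
|corn      green|
|childhood  stop|
|time           |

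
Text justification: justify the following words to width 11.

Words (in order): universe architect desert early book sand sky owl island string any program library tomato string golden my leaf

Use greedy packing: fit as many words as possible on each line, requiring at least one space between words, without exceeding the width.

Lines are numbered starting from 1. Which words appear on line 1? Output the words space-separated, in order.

Line 1: ['universe'] (min_width=8, slack=3)
Line 2: ['architect'] (min_width=9, slack=2)
Line 3: ['desert'] (min_width=6, slack=5)
Line 4: ['early', 'book'] (min_width=10, slack=1)
Line 5: ['sand', 'sky'] (min_width=8, slack=3)
Line 6: ['owl', 'island'] (min_width=10, slack=1)
Line 7: ['string', 'any'] (min_width=10, slack=1)
Line 8: ['program'] (min_width=7, slack=4)
Line 9: ['library'] (min_width=7, slack=4)
Line 10: ['tomato'] (min_width=6, slack=5)
Line 11: ['string'] (min_width=6, slack=5)
Line 12: ['golden', 'my'] (min_width=9, slack=2)
Line 13: ['leaf'] (min_width=4, slack=7)

Answer: universe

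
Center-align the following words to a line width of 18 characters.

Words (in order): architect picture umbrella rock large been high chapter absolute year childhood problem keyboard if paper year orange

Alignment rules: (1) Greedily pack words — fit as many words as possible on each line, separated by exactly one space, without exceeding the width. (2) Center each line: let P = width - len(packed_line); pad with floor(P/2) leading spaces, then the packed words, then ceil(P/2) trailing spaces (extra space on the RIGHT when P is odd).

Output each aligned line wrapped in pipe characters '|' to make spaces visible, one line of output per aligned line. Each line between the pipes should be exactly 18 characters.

Line 1: ['architect', 'picture'] (min_width=17, slack=1)
Line 2: ['umbrella', 'rock'] (min_width=13, slack=5)
Line 3: ['large', 'been', 'high'] (min_width=15, slack=3)
Line 4: ['chapter', 'absolute'] (min_width=16, slack=2)
Line 5: ['year', 'childhood'] (min_width=14, slack=4)
Line 6: ['problem', 'keyboard'] (min_width=16, slack=2)
Line 7: ['if', 'paper', 'year'] (min_width=13, slack=5)
Line 8: ['orange'] (min_width=6, slack=12)

Answer: |architect picture |
|  umbrella rock   |
| large been high  |
| chapter absolute |
|  year childhood  |
| problem keyboard |
|  if paper year   |
|      orange      |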